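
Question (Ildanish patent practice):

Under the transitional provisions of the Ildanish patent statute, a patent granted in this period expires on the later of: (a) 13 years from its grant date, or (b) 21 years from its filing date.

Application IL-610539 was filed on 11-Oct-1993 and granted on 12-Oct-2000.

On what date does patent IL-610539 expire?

(a) grant + 13 years → 12 October 2013.
(b) filing + 21 years → 11 October 2014.
Later of the two: 11 October 2014.

October 11, 2014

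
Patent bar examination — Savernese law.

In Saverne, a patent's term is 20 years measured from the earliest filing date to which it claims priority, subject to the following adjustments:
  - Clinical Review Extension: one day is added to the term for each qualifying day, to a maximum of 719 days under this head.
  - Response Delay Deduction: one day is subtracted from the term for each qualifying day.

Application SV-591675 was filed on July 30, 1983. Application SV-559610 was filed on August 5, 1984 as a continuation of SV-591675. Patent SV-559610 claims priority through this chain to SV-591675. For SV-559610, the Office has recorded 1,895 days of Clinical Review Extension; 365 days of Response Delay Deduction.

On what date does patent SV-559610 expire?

2004-07-18

Earliest priority filing: 30 July 1983.
Base term: 30 July 1983 + 20 years → 30 July 2003.
Clinical Review Extension: 1895 days claimed exceeds the 719-day cap, so +719 days → 18 July 2005.
Response Delay Deduction: −365 days → 18 July 2004.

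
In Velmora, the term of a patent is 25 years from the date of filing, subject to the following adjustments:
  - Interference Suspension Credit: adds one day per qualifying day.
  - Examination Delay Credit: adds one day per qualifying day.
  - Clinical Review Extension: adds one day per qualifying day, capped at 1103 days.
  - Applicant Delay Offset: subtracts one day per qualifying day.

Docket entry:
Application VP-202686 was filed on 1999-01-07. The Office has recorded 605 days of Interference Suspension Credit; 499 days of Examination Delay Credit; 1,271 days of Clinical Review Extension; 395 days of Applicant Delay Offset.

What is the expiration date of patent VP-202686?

2028-12-23

Base term: filing date + 25 years → 7 January 2024.
Interference Suspension Credit: +605 days → 3 September 2025.
Examination Delay Credit: +499 days → 15 January 2027.
Clinical Review Extension: 1271 days claimed exceeds the 1103-day cap, so +1103 days → 22 January 2030.
Applicant Delay Offset: −395 days → 23 December 2028.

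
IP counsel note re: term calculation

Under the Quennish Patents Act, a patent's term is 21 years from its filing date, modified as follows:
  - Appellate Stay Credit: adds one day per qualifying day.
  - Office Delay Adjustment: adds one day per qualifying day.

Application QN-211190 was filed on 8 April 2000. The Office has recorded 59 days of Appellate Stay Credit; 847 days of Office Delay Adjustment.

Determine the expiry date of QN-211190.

Base term: filing date + 21 years → 8 April 2021.
Appellate Stay Credit: +59 days → 6 June 2021.
Office Delay Adjustment: +847 days → 1 October 2023.

October 1, 2023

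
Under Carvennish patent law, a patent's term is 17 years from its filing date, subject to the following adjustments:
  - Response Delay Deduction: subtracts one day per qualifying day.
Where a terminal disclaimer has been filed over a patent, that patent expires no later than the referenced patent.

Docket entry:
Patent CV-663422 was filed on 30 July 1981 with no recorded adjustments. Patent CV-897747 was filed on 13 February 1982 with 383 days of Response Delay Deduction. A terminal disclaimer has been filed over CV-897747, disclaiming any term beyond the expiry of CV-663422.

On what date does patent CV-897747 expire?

January 26, 1998

Natural term of CV-897747:
  Base: filing + 17 years → 13 February 1999.
  Response Delay Deduction: −383 days → 26 January 1998.
Expiry of referenced patent CV-663422:
  Base: filing + 17 years → 30 July 1998.
Terminal disclaimer: CV-897747 expires on the earlier of 26 January 1998 and 30 July 1998.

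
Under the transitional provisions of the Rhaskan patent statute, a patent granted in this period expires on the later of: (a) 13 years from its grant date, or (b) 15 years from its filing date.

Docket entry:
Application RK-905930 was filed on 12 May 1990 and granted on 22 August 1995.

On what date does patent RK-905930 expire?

2008-08-22

(a) grant + 13 years → 22 August 2008.
(b) filing + 15 years → 12 May 2005.
Later of the two: 22 August 2008.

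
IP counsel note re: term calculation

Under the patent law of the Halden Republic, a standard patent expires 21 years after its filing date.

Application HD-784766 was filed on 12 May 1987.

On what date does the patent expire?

Filing date + 21 years → 12 May 2008.

May 12, 2008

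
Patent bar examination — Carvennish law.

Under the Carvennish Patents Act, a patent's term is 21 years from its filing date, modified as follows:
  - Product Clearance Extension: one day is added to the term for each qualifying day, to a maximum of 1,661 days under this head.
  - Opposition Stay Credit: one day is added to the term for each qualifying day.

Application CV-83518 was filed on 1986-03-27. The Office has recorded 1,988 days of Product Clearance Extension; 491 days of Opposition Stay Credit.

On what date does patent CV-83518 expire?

2013-02-15

Base term: filing date + 21 years → 27 March 2007.
Product Clearance Extension: 1988 days claimed exceeds the 1661-day cap, so +1661 days → 13 October 2011.
Opposition Stay Credit: +491 days → 15 February 2013.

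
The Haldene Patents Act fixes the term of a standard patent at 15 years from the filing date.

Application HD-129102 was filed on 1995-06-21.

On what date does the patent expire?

June 21, 2010

Filing date + 15 years → 21 June 2010.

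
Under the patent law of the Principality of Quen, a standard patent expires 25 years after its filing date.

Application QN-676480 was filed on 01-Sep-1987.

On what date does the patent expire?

Filing date + 25 years → 1 September 2012.

2012-09-01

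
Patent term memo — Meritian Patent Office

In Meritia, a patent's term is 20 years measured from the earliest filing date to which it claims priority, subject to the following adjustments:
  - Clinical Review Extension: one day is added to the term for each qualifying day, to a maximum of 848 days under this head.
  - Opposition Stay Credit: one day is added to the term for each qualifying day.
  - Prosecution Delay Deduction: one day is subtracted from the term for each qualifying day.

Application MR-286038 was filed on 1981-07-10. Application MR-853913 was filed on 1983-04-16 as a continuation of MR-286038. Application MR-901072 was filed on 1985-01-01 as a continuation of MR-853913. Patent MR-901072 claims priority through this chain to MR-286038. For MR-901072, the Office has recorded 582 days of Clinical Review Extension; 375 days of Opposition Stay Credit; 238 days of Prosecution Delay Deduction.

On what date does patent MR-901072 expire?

Earliest priority filing: 10 July 1981.
Base term: 10 July 1981 + 20 years → 10 July 2001.
Clinical Review Extension: 582 days (within the 848-day cap) → +582 days → 12 February 2003.
Opposition Stay Credit: +375 days → 22 February 2004.
Prosecution Delay Deduction: −238 days → 29 June 2003.

June 29, 2003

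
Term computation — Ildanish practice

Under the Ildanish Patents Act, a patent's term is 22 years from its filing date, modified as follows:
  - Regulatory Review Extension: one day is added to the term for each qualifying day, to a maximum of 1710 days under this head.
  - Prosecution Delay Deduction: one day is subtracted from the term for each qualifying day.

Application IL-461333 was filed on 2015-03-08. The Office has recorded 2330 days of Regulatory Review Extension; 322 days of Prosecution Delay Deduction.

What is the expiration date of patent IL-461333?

Base term: filing date + 22 years → 8 March 2037.
Regulatory Review Extension: 2330 days claimed exceeds the 1710-day cap, so +1710 days → 12 November 2041.
Prosecution Delay Deduction: −322 days → 25 December 2040.

2040-12-25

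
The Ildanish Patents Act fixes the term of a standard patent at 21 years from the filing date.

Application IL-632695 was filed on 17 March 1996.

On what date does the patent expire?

March 17, 2017

Filing date + 21 years → 17 March 2017.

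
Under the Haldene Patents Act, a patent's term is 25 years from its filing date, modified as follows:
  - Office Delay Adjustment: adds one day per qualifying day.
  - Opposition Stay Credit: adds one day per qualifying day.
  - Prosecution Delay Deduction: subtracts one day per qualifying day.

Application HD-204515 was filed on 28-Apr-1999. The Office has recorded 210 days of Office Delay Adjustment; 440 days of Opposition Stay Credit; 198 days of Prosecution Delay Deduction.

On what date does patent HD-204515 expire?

Base term: filing date + 25 years → 28 April 2024.
Office Delay Adjustment: +210 days → 24 November 2024.
Opposition Stay Credit: +440 days → 7 February 2026.
Prosecution Delay Deduction: −198 days → 24 July 2025.

July 24, 2025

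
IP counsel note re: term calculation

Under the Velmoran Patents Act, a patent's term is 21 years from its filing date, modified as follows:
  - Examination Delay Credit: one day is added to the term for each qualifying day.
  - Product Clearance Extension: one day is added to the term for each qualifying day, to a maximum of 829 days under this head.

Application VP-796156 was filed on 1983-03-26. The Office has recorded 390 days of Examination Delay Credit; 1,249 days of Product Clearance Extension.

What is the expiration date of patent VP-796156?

July 28, 2007

Base term: filing date + 21 years → 26 March 2004.
Examination Delay Credit: +390 days → 20 April 2005.
Product Clearance Extension: 1249 days claimed exceeds the 829-day cap, so +829 days → 28 July 2007.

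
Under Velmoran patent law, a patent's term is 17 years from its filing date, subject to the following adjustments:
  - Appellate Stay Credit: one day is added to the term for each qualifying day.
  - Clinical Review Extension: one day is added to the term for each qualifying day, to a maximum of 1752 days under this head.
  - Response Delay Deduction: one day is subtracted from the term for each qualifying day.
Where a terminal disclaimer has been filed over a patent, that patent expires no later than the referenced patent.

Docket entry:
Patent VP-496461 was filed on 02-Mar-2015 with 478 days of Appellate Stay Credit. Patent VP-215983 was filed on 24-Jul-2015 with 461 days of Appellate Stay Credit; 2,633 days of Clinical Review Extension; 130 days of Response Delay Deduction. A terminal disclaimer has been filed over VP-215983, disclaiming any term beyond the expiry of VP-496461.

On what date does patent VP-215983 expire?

2033-06-23

Natural term of VP-215983:
  Base: filing + 17 years → 24 July 2032.
  Appellate Stay Credit: +461 days → 28 October 2033.
  Clinical Review Extension: 2633 days claimed exceeds the 1752-day cap, so +1752 days → 15 August 2038.
  Response Delay Deduction: −130 days → 7 April 2038.
Expiry of referenced patent VP-496461:
  Base: filing + 17 years → 2 March 2032.
  Appellate Stay Credit: +478 days → 23 June 2033.
Terminal disclaimer: VP-215983 expires on the earlier of 7 April 2038 and 23 June 2033.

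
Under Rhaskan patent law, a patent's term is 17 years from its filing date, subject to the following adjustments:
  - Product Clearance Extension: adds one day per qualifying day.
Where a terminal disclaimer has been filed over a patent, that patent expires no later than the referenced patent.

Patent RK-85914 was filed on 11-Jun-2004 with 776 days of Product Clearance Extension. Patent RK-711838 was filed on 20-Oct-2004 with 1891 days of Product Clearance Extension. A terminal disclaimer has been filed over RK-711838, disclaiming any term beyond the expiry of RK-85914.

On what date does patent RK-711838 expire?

2023-07-27

Natural term of RK-711838:
  Base: filing + 17 years → 20 October 2021.
  Product Clearance Extension: +1891 days → 24 December 2026.
Expiry of referenced patent RK-85914:
  Base: filing + 17 years → 11 June 2021.
  Product Clearance Extension: +776 days → 27 July 2023.
Terminal disclaimer: RK-711838 expires on the earlier of 24 December 2026 and 27 July 2023.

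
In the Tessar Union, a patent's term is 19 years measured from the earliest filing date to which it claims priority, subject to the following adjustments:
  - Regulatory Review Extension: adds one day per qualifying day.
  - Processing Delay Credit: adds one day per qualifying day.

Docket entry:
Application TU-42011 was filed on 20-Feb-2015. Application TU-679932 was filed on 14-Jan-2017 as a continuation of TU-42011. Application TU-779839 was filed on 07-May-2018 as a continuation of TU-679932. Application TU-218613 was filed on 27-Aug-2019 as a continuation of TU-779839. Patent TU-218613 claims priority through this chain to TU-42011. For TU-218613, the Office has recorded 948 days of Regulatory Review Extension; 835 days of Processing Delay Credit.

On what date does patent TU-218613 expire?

Earliest priority filing: 20 February 2015.
Base term: 20 February 2015 + 19 years → 20 February 2034.
Regulatory Review Extension: +948 days → 25 September 2036.
Processing Delay Credit: +835 days → 8 January 2039.

January 8, 2039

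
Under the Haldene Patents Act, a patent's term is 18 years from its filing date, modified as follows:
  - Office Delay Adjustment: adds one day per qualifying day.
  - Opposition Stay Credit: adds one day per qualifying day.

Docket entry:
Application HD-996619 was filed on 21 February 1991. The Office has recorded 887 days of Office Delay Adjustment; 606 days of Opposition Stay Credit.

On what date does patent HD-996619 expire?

Base term: filing date + 18 years → 21 February 2009.
Office Delay Adjustment: +887 days → 28 July 2011.
Opposition Stay Credit: +606 days → 25 March 2013.

March 25, 2013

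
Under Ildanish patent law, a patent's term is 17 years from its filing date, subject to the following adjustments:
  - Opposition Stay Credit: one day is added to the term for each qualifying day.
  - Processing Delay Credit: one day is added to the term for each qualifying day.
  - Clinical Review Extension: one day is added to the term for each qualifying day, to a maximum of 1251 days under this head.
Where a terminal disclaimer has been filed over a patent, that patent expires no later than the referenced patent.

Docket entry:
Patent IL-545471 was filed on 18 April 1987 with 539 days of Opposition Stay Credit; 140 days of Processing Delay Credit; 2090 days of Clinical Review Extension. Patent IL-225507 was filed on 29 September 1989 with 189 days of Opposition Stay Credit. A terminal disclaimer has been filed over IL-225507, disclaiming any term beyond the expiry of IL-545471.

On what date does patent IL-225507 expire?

2007-04-06

Natural term of IL-225507:
  Base: filing + 17 years → 29 September 2006.
  Opposition Stay Credit: +189 days → 6 April 2007.
Expiry of referenced patent IL-545471:
  Base: filing + 17 years → 18 April 2004.
  Opposition Stay Credit: +539 days → 9 October 2005.
  Processing Delay Credit: +140 days → 26 February 2006.
  Clinical Review Extension: 2090 days claimed exceeds the 1251-day cap, so +1251 days → 31 July 2009.
Terminal disclaimer: IL-225507 expires on the earlier of 6 April 2007 and 31 July 2009.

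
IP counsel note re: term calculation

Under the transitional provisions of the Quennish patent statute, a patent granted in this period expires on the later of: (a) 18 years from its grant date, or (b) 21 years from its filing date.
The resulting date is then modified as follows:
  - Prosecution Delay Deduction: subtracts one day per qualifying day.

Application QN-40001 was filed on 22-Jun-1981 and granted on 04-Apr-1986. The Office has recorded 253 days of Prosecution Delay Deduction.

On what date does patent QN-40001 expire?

July 26, 2003

(a) grant + 18 years → 4 April 2004.
(b) filing + 21 years → 22 June 2002.
Later of the two: 4 April 2004.
Prosecution Delay Deduction: −253 days → 26 July 2003.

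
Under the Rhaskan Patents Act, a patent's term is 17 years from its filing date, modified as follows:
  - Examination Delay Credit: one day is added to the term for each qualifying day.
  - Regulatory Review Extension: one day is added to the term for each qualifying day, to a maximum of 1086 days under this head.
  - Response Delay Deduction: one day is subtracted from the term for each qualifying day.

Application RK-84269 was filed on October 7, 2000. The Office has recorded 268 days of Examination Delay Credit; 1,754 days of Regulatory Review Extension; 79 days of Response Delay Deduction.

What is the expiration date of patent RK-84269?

Base term: filing date + 17 years → 7 October 2017.
Examination Delay Credit: +268 days → 2 July 2018.
Regulatory Review Extension: 1754 days claimed exceeds the 1086-day cap, so +1086 days → 22 June 2021.
Response Delay Deduction: −79 days → 4 April 2021.

April 4, 2021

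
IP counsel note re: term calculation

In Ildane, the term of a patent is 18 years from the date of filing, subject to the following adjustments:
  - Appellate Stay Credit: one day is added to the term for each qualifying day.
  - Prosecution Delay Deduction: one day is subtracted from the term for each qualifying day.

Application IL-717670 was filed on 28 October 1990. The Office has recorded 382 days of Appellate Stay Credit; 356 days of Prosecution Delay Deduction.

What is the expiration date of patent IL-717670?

Base term: filing date + 18 years → 28 October 2008.
Appellate Stay Credit: +382 days → 14 November 2009.
Prosecution Delay Deduction: −356 days → 23 November 2008.

2008-11-23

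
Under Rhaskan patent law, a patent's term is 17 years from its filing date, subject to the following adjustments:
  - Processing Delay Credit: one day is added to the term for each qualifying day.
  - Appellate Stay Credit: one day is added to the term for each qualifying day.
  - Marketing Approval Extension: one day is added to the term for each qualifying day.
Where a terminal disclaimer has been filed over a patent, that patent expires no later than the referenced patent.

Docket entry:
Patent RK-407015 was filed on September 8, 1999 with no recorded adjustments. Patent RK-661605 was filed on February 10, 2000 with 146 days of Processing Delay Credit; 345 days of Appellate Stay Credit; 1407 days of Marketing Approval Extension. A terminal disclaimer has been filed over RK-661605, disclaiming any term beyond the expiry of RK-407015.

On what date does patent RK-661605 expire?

September 8, 2016

Natural term of RK-661605:
  Base: filing + 17 years → 10 February 2017.
  Processing Delay Credit: +146 days → 6 July 2017.
  Appellate Stay Credit: +345 days → 16 June 2018.
  Marketing Approval Extension: +1407 days → 23 April 2022.
Expiry of referenced patent RK-407015:
  Base: filing + 17 years → 8 September 2016.
Terminal disclaimer: RK-661605 expires on the earlier of 23 April 2022 and 8 September 2016.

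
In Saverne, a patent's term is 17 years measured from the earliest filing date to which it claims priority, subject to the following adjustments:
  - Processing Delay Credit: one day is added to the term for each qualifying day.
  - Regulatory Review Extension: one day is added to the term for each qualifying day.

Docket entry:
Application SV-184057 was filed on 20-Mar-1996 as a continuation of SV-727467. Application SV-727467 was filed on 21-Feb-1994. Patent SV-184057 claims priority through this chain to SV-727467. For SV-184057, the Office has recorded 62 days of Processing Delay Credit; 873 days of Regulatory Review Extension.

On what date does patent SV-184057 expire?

September 13, 2013

Earliest priority filing: 21 February 1994.
Base term: 21 February 1994 + 17 years → 21 February 2011.
Processing Delay Credit: +62 days → 24 April 2011.
Regulatory Review Extension: +873 days → 13 September 2013.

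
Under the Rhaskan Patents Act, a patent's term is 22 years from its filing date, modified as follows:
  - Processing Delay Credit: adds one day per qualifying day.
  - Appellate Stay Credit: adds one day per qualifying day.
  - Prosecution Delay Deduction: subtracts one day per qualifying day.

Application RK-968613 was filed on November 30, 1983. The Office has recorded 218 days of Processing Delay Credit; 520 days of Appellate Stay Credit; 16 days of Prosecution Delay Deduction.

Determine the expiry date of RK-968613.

2007-11-22

Base term: filing date + 22 years → 30 November 2005.
Processing Delay Credit: +218 days → 6 July 2006.
Appellate Stay Credit: +520 days → 8 December 2007.
Prosecution Delay Deduction: −16 days → 22 November 2007.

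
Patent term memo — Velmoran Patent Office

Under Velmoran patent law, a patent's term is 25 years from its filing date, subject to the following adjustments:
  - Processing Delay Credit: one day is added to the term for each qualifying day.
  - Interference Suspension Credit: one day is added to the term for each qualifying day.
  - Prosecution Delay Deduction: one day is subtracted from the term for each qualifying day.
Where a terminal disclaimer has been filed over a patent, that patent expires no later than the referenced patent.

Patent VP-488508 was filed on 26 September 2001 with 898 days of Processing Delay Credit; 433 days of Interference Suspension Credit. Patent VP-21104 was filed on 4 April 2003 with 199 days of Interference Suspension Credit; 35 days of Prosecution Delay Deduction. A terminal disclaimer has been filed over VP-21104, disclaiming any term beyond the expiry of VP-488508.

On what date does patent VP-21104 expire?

Natural term of VP-21104:
  Base: filing + 25 years → 4 April 2028.
  Interference Suspension Credit: +199 days → 20 October 2028.
  Prosecution Delay Deduction: −35 days → 15 September 2028.
Expiry of referenced patent VP-488508:
  Base: filing + 25 years → 26 September 2026.
  Processing Delay Credit: +898 days → 12 March 2029.
  Interference Suspension Credit: +433 days → 19 May 2030.
Terminal disclaimer: VP-21104 expires on the earlier of 15 September 2028 and 19 May 2030.

2028-09-15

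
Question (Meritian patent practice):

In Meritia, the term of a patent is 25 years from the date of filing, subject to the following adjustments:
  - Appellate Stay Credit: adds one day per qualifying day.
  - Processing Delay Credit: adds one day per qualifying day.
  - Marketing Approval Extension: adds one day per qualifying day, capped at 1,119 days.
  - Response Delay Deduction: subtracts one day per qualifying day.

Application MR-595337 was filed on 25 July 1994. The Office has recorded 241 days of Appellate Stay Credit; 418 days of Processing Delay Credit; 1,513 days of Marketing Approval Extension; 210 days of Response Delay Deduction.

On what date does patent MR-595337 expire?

November 9, 2023

Base term: filing date + 25 years → 25 July 2019.
Appellate Stay Credit: +241 days → 22 March 2020.
Processing Delay Credit: +418 days → 14 May 2021.
Marketing Approval Extension: 1513 days claimed exceeds the 1119-day cap, so +1119 days → 6 June 2024.
Response Delay Deduction: −210 days → 9 November 2023.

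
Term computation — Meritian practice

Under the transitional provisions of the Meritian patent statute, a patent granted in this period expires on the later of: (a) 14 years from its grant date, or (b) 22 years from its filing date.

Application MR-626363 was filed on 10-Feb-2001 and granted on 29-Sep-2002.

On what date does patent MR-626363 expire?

(a) grant + 14 years → 29 September 2016.
(b) filing + 22 years → 10 February 2023.
Later of the two: 10 February 2023.

2023-02-10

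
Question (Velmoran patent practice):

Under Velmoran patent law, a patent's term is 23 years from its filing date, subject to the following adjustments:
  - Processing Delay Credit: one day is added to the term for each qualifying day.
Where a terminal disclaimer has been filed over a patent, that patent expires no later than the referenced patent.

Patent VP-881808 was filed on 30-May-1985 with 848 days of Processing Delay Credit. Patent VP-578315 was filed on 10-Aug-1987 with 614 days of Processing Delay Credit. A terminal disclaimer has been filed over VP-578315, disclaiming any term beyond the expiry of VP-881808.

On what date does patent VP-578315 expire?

Natural term of VP-578315:
  Base: filing + 23 years → 10 August 2010.
  Processing Delay Credit: +614 days → 15 April 2012.
Expiry of referenced patent VP-881808:
  Base: filing + 23 years → 30 May 2008.
  Processing Delay Credit: +848 days → 25 September 2010.
Terminal disclaimer: VP-578315 expires on the earlier of 15 April 2012 and 25 September 2010.

September 25, 2010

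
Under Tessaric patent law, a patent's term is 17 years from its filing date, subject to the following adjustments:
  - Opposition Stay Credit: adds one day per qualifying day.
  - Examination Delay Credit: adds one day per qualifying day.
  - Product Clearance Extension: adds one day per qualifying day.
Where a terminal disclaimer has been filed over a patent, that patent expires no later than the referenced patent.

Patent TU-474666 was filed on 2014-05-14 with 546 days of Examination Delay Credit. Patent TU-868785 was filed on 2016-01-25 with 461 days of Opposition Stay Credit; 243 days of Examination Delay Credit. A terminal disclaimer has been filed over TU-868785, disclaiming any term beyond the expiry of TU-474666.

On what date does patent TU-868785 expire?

November 10, 2032

Natural term of TU-868785:
  Base: filing + 17 years → 25 January 2033.
  Opposition Stay Credit: +461 days → 1 May 2034.
  Examination Delay Credit: +243 days → 30 December 2034.
Expiry of referenced patent TU-474666:
  Base: filing + 17 years → 14 May 2031.
  Examination Delay Credit: +546 days → 10 November 2032.
Terminal disclaimer: TU-868785 expires on the earlier of 30 December 2034 and 10 November 2032.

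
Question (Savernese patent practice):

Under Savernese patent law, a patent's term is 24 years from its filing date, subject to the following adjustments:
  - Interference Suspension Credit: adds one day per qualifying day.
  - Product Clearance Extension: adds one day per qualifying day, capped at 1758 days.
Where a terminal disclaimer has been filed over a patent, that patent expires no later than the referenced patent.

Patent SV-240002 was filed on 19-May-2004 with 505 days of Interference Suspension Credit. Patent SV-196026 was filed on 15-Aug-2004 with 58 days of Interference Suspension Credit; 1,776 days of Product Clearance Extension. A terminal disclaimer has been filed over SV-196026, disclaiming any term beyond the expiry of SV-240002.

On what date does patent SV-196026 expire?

Natural term of SV-196026:
  Base: filing + 24 years → 15 August 2028.
  Interference Suspension Credit: +58 days → 12 October 2028.
  Product Clearance Extension: 1776 days claimed exceeds the 1758-day cap, so +1758 days → 5 August 2033.
Expiry of referenced patent SV-240002:
  Base: filing + 24 years → 19 May 2028.
  Interference Suspension Credit: +505 days → 6 October 2029.
Terminal disclaimer: SV-196026 expires on the earlier of 5 August 2033 and 6 October 2029.

October 6, 2029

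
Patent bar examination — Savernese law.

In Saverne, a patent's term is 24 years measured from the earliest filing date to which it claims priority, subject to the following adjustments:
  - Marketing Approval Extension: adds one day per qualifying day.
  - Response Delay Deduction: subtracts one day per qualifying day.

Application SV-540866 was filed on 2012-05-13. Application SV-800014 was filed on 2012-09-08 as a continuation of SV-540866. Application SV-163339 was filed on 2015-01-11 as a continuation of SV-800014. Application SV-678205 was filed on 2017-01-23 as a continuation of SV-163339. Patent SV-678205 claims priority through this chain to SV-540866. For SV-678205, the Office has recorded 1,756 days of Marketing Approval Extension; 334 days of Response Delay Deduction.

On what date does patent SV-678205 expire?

Earliest priority filing: 13 May 2012.
Base term: 13 May 2012 + 24 years → 13 May 2036.
Marketing Approval Extension: +1756 days → 4 March 2041.
Response Delay Deduction: −334 days → 4 April 2040.

April 4, 2040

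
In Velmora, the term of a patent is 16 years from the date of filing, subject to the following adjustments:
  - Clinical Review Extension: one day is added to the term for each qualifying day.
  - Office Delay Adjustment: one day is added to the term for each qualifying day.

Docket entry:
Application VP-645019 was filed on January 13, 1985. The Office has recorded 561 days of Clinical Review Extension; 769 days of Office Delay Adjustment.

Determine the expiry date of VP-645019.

Base term: filing date + 16 years → 13 January 2001.
Clinical Review Extension: +561 days → 28 July 2002.
Office Delay Adjustment: +769 days → 4 September 2004.

September 4, 2004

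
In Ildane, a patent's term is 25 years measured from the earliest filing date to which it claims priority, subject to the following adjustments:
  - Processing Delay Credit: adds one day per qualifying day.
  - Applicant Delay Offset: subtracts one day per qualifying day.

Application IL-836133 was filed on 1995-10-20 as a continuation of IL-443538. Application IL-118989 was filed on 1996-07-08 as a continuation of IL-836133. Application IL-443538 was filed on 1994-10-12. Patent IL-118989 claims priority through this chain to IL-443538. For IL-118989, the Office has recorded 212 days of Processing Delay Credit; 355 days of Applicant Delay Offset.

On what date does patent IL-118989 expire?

May 22, 2019

Earliest priority filing: 12 October 1994.
Base term: 12 October 1994 + 25 years → 12 October 2019.
Processing Delay Credit: +212 days → 11 May 2020.
Applicant Delay Offset: −355 days → 22 May 2019.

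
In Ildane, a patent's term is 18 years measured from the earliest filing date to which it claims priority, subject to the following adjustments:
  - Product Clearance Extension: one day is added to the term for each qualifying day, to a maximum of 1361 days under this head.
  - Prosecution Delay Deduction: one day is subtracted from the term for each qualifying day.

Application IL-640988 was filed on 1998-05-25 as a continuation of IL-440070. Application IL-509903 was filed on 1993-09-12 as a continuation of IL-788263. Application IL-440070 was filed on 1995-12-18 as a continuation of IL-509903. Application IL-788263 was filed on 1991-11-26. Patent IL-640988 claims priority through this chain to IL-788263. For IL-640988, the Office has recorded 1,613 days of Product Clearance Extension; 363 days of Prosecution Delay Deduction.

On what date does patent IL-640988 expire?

Earliest priority filing: 26 November 1991.
Base term: 26 November 1991 + 18 years → 26 November 2009.
Product Clearance Extension: 1613 days claimed exceeds the 1361-day cap, so +1361 days → 18 August 2013.
Prosecution Delay Deduction: −363 days → 20 August 2012.

August 20, 2012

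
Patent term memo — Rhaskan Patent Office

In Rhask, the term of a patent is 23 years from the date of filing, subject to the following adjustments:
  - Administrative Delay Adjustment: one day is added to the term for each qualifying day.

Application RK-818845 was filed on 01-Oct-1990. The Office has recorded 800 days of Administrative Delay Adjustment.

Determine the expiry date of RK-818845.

Base term: filing date + 23 years → 1 October 2013.
Administrative Delay Adjustment: +800 days → 10 December 2015.

December 10, 2015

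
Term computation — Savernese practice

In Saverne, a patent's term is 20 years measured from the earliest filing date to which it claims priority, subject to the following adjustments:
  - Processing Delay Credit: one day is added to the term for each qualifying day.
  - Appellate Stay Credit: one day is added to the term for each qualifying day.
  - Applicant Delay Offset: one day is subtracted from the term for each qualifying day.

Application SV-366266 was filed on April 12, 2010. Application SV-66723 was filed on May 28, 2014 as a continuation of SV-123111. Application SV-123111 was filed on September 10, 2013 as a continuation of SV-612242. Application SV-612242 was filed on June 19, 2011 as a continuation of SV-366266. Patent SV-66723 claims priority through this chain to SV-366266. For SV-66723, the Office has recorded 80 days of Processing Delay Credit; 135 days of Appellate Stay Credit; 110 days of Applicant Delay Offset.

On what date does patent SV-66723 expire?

Earliest priority filing: 12 April 2010.
Base term: 12 April 2010 + 20 years → 12 April 2030.
Processing Delay Credit: +80 days → 1 July 2030.
Appellate Stay Credit: +135 days → 13 November 2030.
Applicant Delay Offset: −110 days → 26 July 2030.

2030-07-26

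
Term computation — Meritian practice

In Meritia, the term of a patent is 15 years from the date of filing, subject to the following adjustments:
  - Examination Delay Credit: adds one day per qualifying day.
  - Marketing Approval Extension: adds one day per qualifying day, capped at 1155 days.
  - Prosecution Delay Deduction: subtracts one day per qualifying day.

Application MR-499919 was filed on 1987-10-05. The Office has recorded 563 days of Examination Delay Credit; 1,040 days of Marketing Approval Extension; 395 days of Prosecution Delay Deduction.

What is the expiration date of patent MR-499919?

2006-01-25

Base term: filing date + 15 years → 5 October 2002.
Examination Delay Credit: +563 days → 20 April 2004.
Marketing Approval Extension: 1040 days (within the 1155-day cap) → +1040 days → 24 February 2007.
Prosecution Delay Deduction: −395 days → 25 January 2006.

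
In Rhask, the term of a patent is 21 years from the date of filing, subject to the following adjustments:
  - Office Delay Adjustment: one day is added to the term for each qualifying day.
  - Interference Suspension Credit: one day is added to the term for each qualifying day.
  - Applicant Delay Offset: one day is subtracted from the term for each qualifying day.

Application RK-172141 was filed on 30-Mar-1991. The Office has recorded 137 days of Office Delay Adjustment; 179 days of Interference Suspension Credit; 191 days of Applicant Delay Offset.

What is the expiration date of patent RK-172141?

August 2, 2012

Base term: filing date + 21 years → 30 March 2012.
Office Delay Adjustment: +137 days → 14 August 2012.
Interference Suspension Credit: +179 days → 9 February 2013.
Applicant Delay Offset: −191 days → 2 August 2012.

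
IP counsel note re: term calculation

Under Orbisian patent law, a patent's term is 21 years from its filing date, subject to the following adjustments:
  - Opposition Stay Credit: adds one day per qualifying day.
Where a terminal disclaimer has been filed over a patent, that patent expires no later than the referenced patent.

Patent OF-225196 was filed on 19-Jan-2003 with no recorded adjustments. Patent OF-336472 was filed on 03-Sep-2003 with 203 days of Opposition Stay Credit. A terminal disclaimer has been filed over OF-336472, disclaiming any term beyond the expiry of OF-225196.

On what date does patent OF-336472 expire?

January 19, 2024

Natural term of OF-336472:
  Base: filing + 21 years → 3 September 2024.
  Opposition Stay Credit: +203 days → 25 March 2025.
Expiry of referenced patent OF-225196:
  Base: filing + 21 years → 19 January 2024.
Terminal disclaimer: OF-336472 expires on the earlier of 25 March 2025 and 19 January 2024.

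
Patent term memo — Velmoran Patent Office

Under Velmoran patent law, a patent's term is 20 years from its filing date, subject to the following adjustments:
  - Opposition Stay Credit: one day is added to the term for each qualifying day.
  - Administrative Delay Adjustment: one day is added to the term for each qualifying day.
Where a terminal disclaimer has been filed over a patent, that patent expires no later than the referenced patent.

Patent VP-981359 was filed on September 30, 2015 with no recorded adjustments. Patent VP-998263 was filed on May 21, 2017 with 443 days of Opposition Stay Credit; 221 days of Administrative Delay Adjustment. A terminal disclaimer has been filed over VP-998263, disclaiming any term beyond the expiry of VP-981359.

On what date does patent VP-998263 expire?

2035-09-30

Natural term of VP-998263:
  Base: filing + 20 years → 21 May 2037.
  Opposition Stay Credit: +443 days → 7 August 2038.
  Administrative Delay Adjustment: +221 days → 16 March 2039.
Expiry of referenced patent VP-981359:
  Base: filing + 20 years → 30 September 2035.
Terminal disclaimer: VP-998263 expires on the earlier of 16 March 2039 and 30 September 2035.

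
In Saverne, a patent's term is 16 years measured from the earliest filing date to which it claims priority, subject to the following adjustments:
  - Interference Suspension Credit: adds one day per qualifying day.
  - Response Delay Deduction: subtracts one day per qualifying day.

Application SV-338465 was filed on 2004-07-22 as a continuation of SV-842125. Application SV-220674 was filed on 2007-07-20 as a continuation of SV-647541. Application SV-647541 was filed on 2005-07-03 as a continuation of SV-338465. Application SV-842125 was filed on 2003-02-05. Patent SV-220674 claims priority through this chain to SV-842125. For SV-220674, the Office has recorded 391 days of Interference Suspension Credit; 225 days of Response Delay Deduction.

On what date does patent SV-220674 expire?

Earliest priority filing: 5 February 2003.
Base term: 5 February 2003 + 16 years → 5 February 2019.
Interference Suspension Credit: +391 days → 2 March 2020.
Response Delay Deduction: −225 days → 21 July 2019.

July 21, 2019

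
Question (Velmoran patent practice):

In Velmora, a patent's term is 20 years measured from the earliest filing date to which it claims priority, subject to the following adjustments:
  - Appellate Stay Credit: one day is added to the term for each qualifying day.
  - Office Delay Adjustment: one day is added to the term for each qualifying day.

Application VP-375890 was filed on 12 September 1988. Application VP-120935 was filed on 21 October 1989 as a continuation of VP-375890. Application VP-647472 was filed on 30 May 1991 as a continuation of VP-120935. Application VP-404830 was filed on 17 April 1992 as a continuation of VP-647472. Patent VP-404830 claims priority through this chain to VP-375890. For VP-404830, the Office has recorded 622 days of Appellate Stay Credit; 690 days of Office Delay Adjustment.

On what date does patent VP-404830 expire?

Earliest priority filing: 12 September 1988.
Base term: 12 September 1988 + 20 years → 12 September 2008.
Appellate Stay Credit: +622 days → 27 May 2010.
Office Delay Adjustment: +690 days → 16 April 2012.

April 16, 2012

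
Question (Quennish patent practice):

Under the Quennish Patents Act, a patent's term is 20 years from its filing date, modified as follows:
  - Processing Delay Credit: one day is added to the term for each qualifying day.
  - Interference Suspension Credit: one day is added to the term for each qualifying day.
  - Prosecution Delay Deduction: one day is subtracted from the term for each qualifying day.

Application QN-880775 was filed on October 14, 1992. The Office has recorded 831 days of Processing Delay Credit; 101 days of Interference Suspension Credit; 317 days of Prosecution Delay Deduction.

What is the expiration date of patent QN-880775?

Base term: filing date + 20 years → 14 October 2012.
Processing Delay Credit: +831 days → 23 January 2015.
Interference Suspension Credit: +101 days → 4 May 2015.
Prosecution Delay Deduction: −317 days → 21 June 2014.

2014-06-21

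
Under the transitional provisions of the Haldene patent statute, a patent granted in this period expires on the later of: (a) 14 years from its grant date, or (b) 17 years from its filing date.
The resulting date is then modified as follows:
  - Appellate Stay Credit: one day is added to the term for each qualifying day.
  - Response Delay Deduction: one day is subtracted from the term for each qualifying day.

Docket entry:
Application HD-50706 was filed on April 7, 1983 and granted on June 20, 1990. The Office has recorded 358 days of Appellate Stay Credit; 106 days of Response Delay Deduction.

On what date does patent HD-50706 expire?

(a) grant + 14 years → 20 June 2004.
(b) filing + 17 years → 7 April 2000.
Later of the two: 20 June 2004.
Appellate Stay Credit: +358 days → 13 June 2005.
Response Delay Deduction: −106 days → 27 February 2005.

February 27, 2005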